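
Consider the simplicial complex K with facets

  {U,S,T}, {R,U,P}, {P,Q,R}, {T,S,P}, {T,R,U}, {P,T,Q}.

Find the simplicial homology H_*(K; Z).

H_0 = Z,  H_1 = Z,  H_2 = 0.

Take the total order P < Q < R < S < T < U on the vertex set. Then K (dimension 2) consists of the simplices:

  0-simplices (6): P, Q, R, S, T, U
  1-simplices (12): PQ, PR, PS, PT, PU, QR, QT, RT, RU, ST, SU, TU
  2-simplices (6): PQR, PQT, PRU, PST, RTU, STU

giving chain groups C_0 ≅ Z^6, C_1 ≅ Z^12, C_2 ≅ Z^6.

Boundary ∂_1: C_1 → C_0 sends each edge [p,q] (with p < q) to q − p. For instance
  ∂PS = S − P.
As a 6×12 matrix over Z this has rank 5, with invariant factors (1,1,1,1,1).

Boundary ∂_2: C_2 → C_1 maps a triangle to the signed sum of its edges. For instance
  ∂PRU = RU − PU + PR,
  ∂RTU = TU − RU + RT.
The 12×6 boundary matrix has rank 6 and Smith normal form diag(1,1,1,1,1,1).

From H_k ≅ ker(∂_k) / im(∂_{k+1}) we obtain:

  H_0: rank C_0 − rank ∂_1 = 6 − 5 = 1, and the invariant factors of ∂_1 are all 1, so H_0 ≅ Z.
  H_1: rank ker ∂_1 − rank ∂_2 = (12 − 5) − 6 = 1, and the invariant factors of ∂_2 are all 1, so H_1 ≅ Z.
  H_2: rank ker ∂_2 − rank ∂_3 = (6 − 6) − 0 = 0, and there is no ∂_3, so H_2 ≅ 0.

As a check, the Euler characteristic is 6 − 12 + 6 = 0, which agrees with 1 − 1 + 0 = 0.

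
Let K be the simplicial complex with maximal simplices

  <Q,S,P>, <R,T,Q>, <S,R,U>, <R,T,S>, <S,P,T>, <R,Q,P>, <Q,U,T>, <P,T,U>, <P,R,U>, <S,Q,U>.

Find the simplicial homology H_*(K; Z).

We work with the vertex ordering P < Q < R < S < T < U. The simplices of K, each written with vertices in increasing order, are:

  0-simplices (6): P, Q, R, S, T, U
  1-simplices (15): PQ, PR, PS, PT, PU, QR, QS, QT, QU, RS, RT, RU, ST, SU, TU
  2-simplices (10): PQR, PQS, PRU, PST, PTU, QRT, QSU, QTU, RST, RSU

so the chain groups are C_0 ≅ Z^6, C_1 ≅ Z^15, C_2 ≅ Z^10.

The boundary map ∂_1: C_1 → C_0 sends each edge [p,q] (with p < q) to q − p. For instance
  ∂ST = T − S.
The 6×15 boundary matrix has rank 5 and Smith normal form diag(1,1,1,1,1).

Boundary ∂_2: C_2 → C_1 maps a triangle to the signed sum of its edges. For instance
  ∂QTU = TU − QU + QT,
  ∂PQS = QS − PS + PQ.
As a 15×10 matrix over Z this has rank 10, with invariant factors (1,1,1,1,1,1,1,1,1,2).

From H_k ≅ ker(∂_k) / im(∂_{k+1}) we obtain:

  H_0: rank C_0 − rank ∂_1 = 6 − 5 = 1, and the invariant factors of ∂_1 are all 1, so H_0 ≅ Z.
  H_1: rank ker ∂_1 − rank ∂_2 = (15 − 5) − 10 = 0, and ∂_2 has invariant factor 2 > 1, so H_1 ≅ Z/2.
  H_2: rank ker ∂_2 − rank ∂_3 = (10 − 10) − 0 = 0, and there is no ∂_3, so H_2 ≅ 0.

H_0 ≅ Z,  H_1 ≅ Z/2,  H_2 = 0.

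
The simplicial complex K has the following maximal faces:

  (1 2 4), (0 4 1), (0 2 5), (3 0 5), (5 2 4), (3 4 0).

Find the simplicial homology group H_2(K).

H_2 = 0.

We work with the vertex ordering 0 < 1 < 2 < 3 < 4 < 5. The simplices of K, each written with vertices in increasing order, are:

  0-simplices (6): [0], [1], [2], [3], [4], [5]
  1-simplices (12): [0,1], [0,2], [0,3], [0,4], [0,5], [1,2], [1,4], [2,4], [2,5], [3,4], [3,5], [4,5]
  2-simplices (6): [0,1,4], [0,2,5], [0,3,4], [0,3,5], [1,2,4], [2,4,5]

so the chain groups are C_0 ≅ Z^6, C_1 ≅ Z^12, C_2 ≅ Z^6.

The boundary map ∂_1: C_1 → C_0 is given by ∂[p,q] = [q] − [p]. For instance
  ∂[2,4] = [4] − [2].
As a 6×12 matrix over Z this has rank 5, with invariant factors (1,1,1,1,1).

Boundary ∂_2: C_2 → C_1 maps a triangle to the signed sum of its edges. For instance
  ∂[1,2,4] = [2,4] − [1,4] + [1,2],
  ∂[2,4,5] = [4,5] − [2,5] + [2,4].
As a 12×6 matrix over Z this has rank 6, with invariant factors (1,1,1,1,1,1).

Now H_k = ker ∂_k / im ∂_{k+1}, so:

  H_2: rank ker ∂_2 − rank ∂_3 = (6 − 6) − 0 = 0, and there is no ∂_3, so H_2 = 0.

(K is a triangulation of the cylinder S^1 x I.)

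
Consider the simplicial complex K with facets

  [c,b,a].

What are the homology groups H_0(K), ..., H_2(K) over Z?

K has 3 vertices, 3 edges, 1 triangle.
rank ∂_0 = 0, rank ∂_1 = 2 ⇒ b_0 = 3 − 0 − 2 = 1; all invariant factors of ∂_1 are 1 so no torsion. So H_0 = Z.
rank ∂_1 = 2, rank ∂_2 = 1 ⇒ b_1 = 3 − 2 − 1 = 0; all invariant factors of ∂_2 are 1 so no torsion. So H_1 = 0.
rank ∂_2 = 1, rank ∂_3 = 0 ⇒ b_2 = 1 − 1 − 0 = 0. So H_2 = 0.

H_0 ≅ Z,  H_1 = 0,  H_2 = 0.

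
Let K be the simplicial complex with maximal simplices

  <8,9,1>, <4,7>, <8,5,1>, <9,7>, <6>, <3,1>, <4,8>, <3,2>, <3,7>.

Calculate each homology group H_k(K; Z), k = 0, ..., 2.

Order the vertices as 1 < 2 < 3 < 4 < 5 < 6 < 7 < 8 < 9. Listing each simplex with vertices in this order, K has dimension 2 with simplices:

  0-simplices (9): [1], [2], [3], [4], [5], [6], [7], [8], [9]
  1-simplices (11): [1,3], [1,5], [1,8], [1,9], [2,3], [3,7], [4,7], [4,8], [5,8], [7,9], [8,9]
  2-simplices (2): [1,5,8], [1,8,9]

Hence C_0 ≅ Z^9, C_1 ≅ Z^11, C_2 ≅ Z^2.

∂_1: C_1 → C_0 sends each edge [p,q] (with p < q) to q − p.
The resulting 9×11 matrix has rank 7, and its Smith normal form has invariant factors (1,1,1,1,1,1,1).

∂_2: C_2 → C_1 maps a triangle to the signed sum of its edges. For instance
  ∂[1,8,9] = [8,9] − [1,9] + [1,8],
  ∂[1,5,8] = [5,8] − [1,8] + [1,5].
The 11×2 boundary matrix has rank 2 and Smith normal form diag(1,1).

Reading off H_k = ker ∂_k / im ∂_{k+1}:

  H_0: rank C_0 − rank ∂_1 = 9 − 7 = 2, and the invariant factors of ∂_1 are all 1, so H_0 ≅ Z^2.
  H_1: rank ker ∂_1 − rank ∂_2 = (11 − 7) − 2 = 2, and the invariant factors of ∂_2 are all 1, so H_1 ≅ Z^2.
  H_2: rank ker ∂_2 − rank ∂_3 = (2 − 2) − 0 = 0, and there is no ∂_3, so H_2 ≅ 0.

As a check, the Euler characteristic is 9 − 11 + 2 = 0, which agrees with 2 − 2 + 0 = 0.

H_0 = Z^2,  H_1 = Z^2,  H_2 = 0.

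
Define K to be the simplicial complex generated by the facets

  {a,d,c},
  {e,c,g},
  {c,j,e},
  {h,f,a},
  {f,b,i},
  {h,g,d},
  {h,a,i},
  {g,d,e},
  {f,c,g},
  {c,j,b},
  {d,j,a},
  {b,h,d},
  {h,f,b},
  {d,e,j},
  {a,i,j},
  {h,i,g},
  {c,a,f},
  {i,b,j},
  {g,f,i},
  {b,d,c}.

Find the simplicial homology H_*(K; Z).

H_0 = Z,  H_1 = Z ⊕ Z/2,  H_2 = 0.

Fix the vertex order a < b < c < d < e < f < g < h < i < j and write every simplex with vertices in increasing order. Then dim K = 2 and the simplices of K are:

  0-simplices (10): a, b, c, d, e, f, g, h, i, j
  1-simplices (30): ac, ad, af, ah, ai, aj, bc, bd, bf, bh, bi, bj, cd, ce, cf, cg, cj, de, dg, dh, dj, eg, ej, fg, fh, fi, gh, gi, hi, ij
  2-simplices (20): acd, acf, adj, afh, ahi, aij, bcd, bcj, bdh, bfh, bfi, bij, ceg, cej, cfg, deg, dej, dgh, fgi, ghi

so the chain groups are C_0 ≅ Z^10, C_1 ≅ Z^30, C_2 ≅ Z^20.

Boundary ∂_1: C_1 → C_0 is given by ∂[p,q] = [q] − [p].
The 10×30 boundary matrix has rank 9 and Smith normal form diag(1,1,1,1,1,1,1,1,1).

∂_2: C_2 → C_1 maps a triangle to the signed sum of its edges. For instance
  ∂bdh = dh − bh + bd,
  ∂bfh = fh − bh + bf.
The resulting 30×20 matrix has rank 20, and its Smith normal form has invariant factors (1,1,1,1,1,1,1,1,1,1,1,1,1,1,1,1,1,1,1,2).

Reading off H_k = ker ∂_k / im ∂_{k+1}:

  H_0: rank C_0 − rank ∂_1 = 10 − 9 = 1, and the invariant factors of ∂_1 are all 1, so H_0 = Z.
  H_1: rank ker ∂_1 − rank ∂_2 = (30 − 9) − 20 = 1, and ∂_2 has invariant factor 2 > 1, so H_1 = Z ⊕ Z/2.
  H_2: rank ker ∂_2 − rank ∂_3 = (20 − 20) − 0 = 0, and there is no ∂_3, so H_2 = 0.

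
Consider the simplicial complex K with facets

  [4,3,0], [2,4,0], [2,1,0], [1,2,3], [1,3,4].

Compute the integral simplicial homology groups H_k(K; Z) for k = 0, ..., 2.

Order the vertices as 0 < 1 < 2 < 3 < 4. Listing each simplex with vertices in this order, K has dimension 2 with simplices:

  0-simplices (5): [0], [1], [2], [3], [4]
  1-simplices (10): [0,1], [0,2], [0,3], [0,4], [1,2], [1,3], [1,4], [2,3], [2,4], [3,4]
  2-simplices (5): [0,1,2], [0,2,4], [0,3,4], [1,2,3], [1,3,4]

giving chain groups C_0 ≅ Z^5, C_1 ≅ Z^10, C_2 ≅ Z^5.

The boundary map ∂_1: C_1 → C_0 is given by ∂[p,q] = [q] − [p]. For instance
  ∂[3,4] = [4] − [3].
As a 5×10 matrix over Z this has rank 4, with invariant factors (1,1,1,1).

∂_2: C_2 → C_1 sends each 2-simplex [p,q,r] to [q,r] − [p,r] + [p,q]. For instance
  ∂[0,3,4] = [3,4] − [0,4] + [0,3],
  ∂[1,2,3] = [2,3] − [1,3] + [1,2].
The 10×5 boundary matrix has rank 5 and Smith normal form diag(1,1,1,1,1).

Computing H_k = (kernel of ∂_k) / (image of ∂_{k+1}):

  H_0: rank C_0 − rank ∂_1 = 5 − 4 = 1, and the invariant factors of ∂_1 are all 1, so H_0 ≅ Z.
  H_1: rank ker ∂_1 − rank ∂_2 = (10 − 4) − 5 = 1, and the invariant factors of ∂_2 are all 1, so H_1 ≅ Z.
  H_2: rank ker ∂_2 − rank ∂_3 = (5 − 5) − 0 = 0, and there is no ∂_3, so H_2 ≅ 0.

As a check, the Euler characteristic is 5 − 10 + 5 = 0, which agrees with 1 − 1 + 0 = 0.

H_0 ≅ Z,  H_1 ≅ Z,  H_2 = 0.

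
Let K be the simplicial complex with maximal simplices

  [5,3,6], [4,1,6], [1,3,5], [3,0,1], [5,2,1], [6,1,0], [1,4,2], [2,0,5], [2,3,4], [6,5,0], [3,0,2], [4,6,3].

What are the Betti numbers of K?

Fix the vertex order 0 < 1 < 2 < 3 < 4 < 5 < 6 and write every simplex with vertices in increasing order. Then dim K = 2 and the simplices of K are:

  0-simplices (7): [0], [1], [2], [3], [4], [5], [6]
  1-simplices (18): [0,1], [0,2], [0,3], [0,5], [0,6], [1,2], [1,3], [1,4], [1,5], [1,6], [2,3], [2,4], [2,5], [3,4], [3,5], [3,6], [4,6], [5,6]
  2-simplices (12): [0,1,3], [0,1,6], [0,2,3], [0,2,5], [0,5,6], [1,2,4], [1,2,5], [1,3,5], [1,4,6], [2,3,4], [3,4,6], [3,5,6]

so the chain groups are C_0 ≅ Z^7, C_1 ≅ Z^18, C_2 ≅ Z^12.

Boundary ∂_1: C_1 → C_0 sends each edge [p,q] (with p < q) to q − p. For instance
  ∂[3,4] = [4] − [3].
As a 7×18 matrix over Z this has rank 6, with invariant factors (1,1,1,1,1,1).

The boundary map ∂_2: C_2 → C_1 sends each 2-simplex [p,q,r] to [q,r] − [p,r] + [p,q]. For instance
  ∂[1,2,5] = [2,5] − [1,5] + [1,2],
  ∂[1,4,6] = [4,6] − [1,6] + [1,4].
The resulting 18×12 matrix has rank 12, and its Smith normal form has invariant factors (1,1,1,1,1,1,1,1,1,1,1,2).

Now H_k = ker ∂_k / im ∂_{k+1}, so:

  H_0: rank C_0 − rank ∂_1 = 7 − 6 = 1, and the invariant factors of ∂_1 are all 1, so H_0 = Z.
  H_1: rank ker ∂_1 − rank ∂_2 = (18 − 6) − 12 = 0, and ∂_2 has invariant factor 2 > 1, so H_1 = Z/2.
  H_2: rank ker ∂_2 − rank ∂_3 = (12 − 12) − 0 = 0, and there is no ∂_3, so H_2 = 0.

(K is a triangulation of the real projective plane RP^2.)

Hence the Betti numbers are b_0 = 1, b_1 = 0, b_2 = 0.

b_0 = 1, b_1 = 0, b_2 = 0.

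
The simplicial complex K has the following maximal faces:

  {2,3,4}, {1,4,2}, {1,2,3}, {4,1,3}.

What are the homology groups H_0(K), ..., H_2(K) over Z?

H_0 ≅ Z,  H_1 = 0,  H_2 ≅ Z.

K has 4 vertices, 6 edges, 4 triangles.
rank ∂_0 = 0, rank ∂_1 = 3 ⇒ b_0 = 4 − 0 − 3 = 1; all invariant factors of ∂_1 are 1 so no torsion. So H_0 ≅ Z.
rank ∂_1 = 3, rank ∂_2 = 3 ⇒ b_1 = 6 − 3 − 3 = 0; all invariant factors of ∂_2 are 1 so no torsion. So H_1 ≅ 0.
rank ∂_2 = 3, rank ∂_3 = 0 ⇒ b_2 = 4 − 3 − 0 = 1. So H_2 ≅ Z.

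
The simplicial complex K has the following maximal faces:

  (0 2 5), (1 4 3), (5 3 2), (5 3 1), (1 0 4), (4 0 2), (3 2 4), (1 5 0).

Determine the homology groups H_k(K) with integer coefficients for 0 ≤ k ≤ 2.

H_0 ≅ Z,  H_1 = 0,  H_2 ≅ Z.

We work with the vertex ordering 0 < 1 < 2 < 3 < 4 < 5. The simplices of K, each written with vertices in increasing order, are:

  0-simplices (6): [0], [1], [2], [3], [4], [5]
  1-simplices (12): [0,1], [0,2], [0,4], [0,5], [1,3], [1,4], [1,5], [2,3], [2,4], [2,5], [3,4], [3,5]
  2-simplices (8): [0,1,4], [0,1,5], [0,2,4], [0,2,5], [1,3,4], [1,3,5], [2,3,4], [2,3,5]

Hence C_0 ≅ Z^6, C_1 ≅ Z^12, C_2 ≅ Z^8.

The boundary map ∂_1: C_1 → C_0 is given by ∂[p,q] = [q] − [p].
This gives a 6×12 integer matrix of rank 5; reducing to Smith normal form yields diagonal entries (1,1,1,1,1).

The boundary map ∂_2: C_2 → C_1 acts by ∂[p,q,r] = [q,r] − [p,r] + [p,q]. For instance
  ∂[0,1,4] = [1,4] − [0,4] + [0,1],
  ∂[2,3,4] = [3,4] − [2,4] + [2,3].
As a 12×8 matrix over Z this has rank 7, with invariant factors (1,1,1,1,1,1,1).

From H_k ≅ ker(∂_k) / im(∂_{k+1}) we obtain:

  H_0: rank C_0 − rank ∂_1 = 6 − 5 = 1, and the invariant factors of ∂_1 are all 1, so H_0 = Z.
  H_1: rank ker ∂_1 − rank ∂_2 = (12 − 5) − 7 = 0, and the invariant factors of ∂_2 are all 1, so H_1 = 0.
  H_2: rank ker ∂_2 − rank ∂_3 = (8 − 7) − 0 = 1, and there is no ∂_3, so H_2 = Z.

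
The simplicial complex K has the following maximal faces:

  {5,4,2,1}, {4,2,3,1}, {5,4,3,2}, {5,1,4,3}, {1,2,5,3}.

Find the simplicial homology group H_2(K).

H_2 = 0.

Take the total order 1 < 2 < 3 < 4 < 5 on the vertex set. Then K (dimension 3) consists of the simplices:

  0-simplices (5): [1], [2], [3], [4], [5]
  1-simplices (10): [1,2], [1,3], [1,4], [1,5], [2,3], [2,4], [2,5], [3,4], [3,5], [4,5]
  2-simplices (10): [1,2,3], [1,2,4], [1,2,5], [1,3,4], [1,3,5], [1,4,5], [2,3,4], [2,3,5], [2,4,5], [3,4,5]
  3-simplices (5): [1,2,3,4], [1,2,3,5], [1,2,4,5], [1,3,4,5], [2,3,4,5]

Hence C_0 ≅ Z^5, C_1 ≅ Z^10, C_2 ≅ Z^10, C_3 ≅ Z^5.

∂_1: C_1 → C_0 maps an edge to its endpoints' difference, ∂[p,q] = q − p. For instance
  ∂[1,5] = [5] − [1].
The 5×10 boundary matrix has rank 4 and Smith normal form diag(1,1,1,1).

∂_2: C_2 → C_1 acts by ∂[p,q,r] = [q,r] − [p,r] + [p,q]. For instance
  ∂[1,2,3] = [2,3] − [1,3] + [1,2],
  ∂[2,4,5] = [4,5] − [2,5] + [2,4].
This gives a 10×10 integer matrix of rank 6; reducing to Smith normal form yields diagonal entries (1,1,1,1,1,1).

∂_3: C_3 → C_2 sends each 3-simplex σ to the alternating sum Σ_i (−1)^i (σ with its i-th vertex removed). For instance
  ∂[1,2,3,4] = [2,3,4] − [1,3,4] + [1,2,4] − [1,2,3],
  ∂[1,3,4,5] = [3,4,5] − [1,4,5] + [1,3,5] − [1,3,4].
The resulting 10×5 matrix has rank 4, and its Smith normal form has invariant factors (1,1,1,1).

Now H_k = ker ∂_k / im ∂_{k+1}, so:

  H_2: rank ker ∂_2 − rank ∂_3 = (10 − 6) − 4 = 0, and the invariant factors of ∂_3 are all 1, so H_2 ≅ 0.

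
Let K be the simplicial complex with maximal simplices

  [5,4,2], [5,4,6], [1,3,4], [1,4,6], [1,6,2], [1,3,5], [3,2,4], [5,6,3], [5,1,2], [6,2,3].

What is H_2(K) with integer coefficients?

H_2 = 0.

Take the total order 1 < 2 < 3 < 4 < 5 < 6 on the vertex set. Then K (dimension 2) consists of the simplices:

  0-simplices (6): [1], [2], [3], [4], [5], [6]
  1-simplices (15): [1,2], [1,3], [1,4], [1,5], [1,6], [2,3], [2,4], [2,5], [2,6], [3,4], [3,5], [3,6], [4,5], [4,6], [5,6]
  2-simplices (10): [1,2,5], [1,2,6], [1,3,4], [1,3,5], [1,4,6], [2,3,4], [2,3,6], [2,4,5], [3,5,6], [4,5,6]

Hence C_0 ≅ Z^6, C_1 ≅ Z^15, C_2 ≅ Z^10.

Boundary ∂_1: C_1 → C_0 sends each edge [p,q] (with p < q) to q − p.
As a 6×15 matrix over Z this has rank 5, with invariant factors (1,1,1,1,1).

The boundary map ∂_2: C_2 → C_1 acts by ∂[p,q,r] = [q,r] − [p,r] + [p,q]. For instance
  ∂[2,4,5] = [4,5] − [2,5] + [2,4],
  ∂[1,2,5] = [2,5] − [1,5] + [1,2].
The resulting 15×10 matrix has rank 10, and its Smith normal form has invariant factors (1,1,1,1,1,1,1,1,1,2).

Now H_k = ker ∂_k / im ∂_{k+1}, so:

  H_2: rank ker ∂_2 − rank ∂_3 = (10 − 10) − 0 = 0, and there is no ∂_3, so H_2 ≅ 0.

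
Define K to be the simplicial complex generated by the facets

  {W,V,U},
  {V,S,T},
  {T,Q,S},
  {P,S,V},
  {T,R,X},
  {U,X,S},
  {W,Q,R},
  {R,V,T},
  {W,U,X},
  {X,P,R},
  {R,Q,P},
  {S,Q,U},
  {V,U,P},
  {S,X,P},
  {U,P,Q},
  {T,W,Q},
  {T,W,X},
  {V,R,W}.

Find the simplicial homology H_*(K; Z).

Order the vertices as P < Q < R < S < T < U < V < W < X. Listing each simplex with vertices in this order, K has dimension 2 with simplices:

  0-simplices (9): P, Q, R, S, T, U, V, W, X
  1-simplices (27): PQ, PR, PS, PU, PV, PX, QR, QS, QT, QU, QW, RT, RV, RW, RX, ST, SU, SV, SX, TV, TW, TX, UV, UW, UX, VW, WX
  2-simplices (18): PQR, PQU, PRX, PSV, PSX, PUV, QRW, QST, QSU, QTW, RTV, RTX, RVW, STV, SUX, TWX, UVW, UWX

giving chain groups C_0 ≅ Z^9, C_1 ≅ Z^27, C_2 ≅ Z^18.

Boundary ∂_1: C_1 → C_0 maps an edge to its endpoints' difference, ∂[p,q] = q − p.
The resulting 9×27 matrix has rank 8, and its Smith normal form has invariant factors (1,1,1,1,1,1,1,1).

Boundary ∂_2: C_2 → C_1 sends each 2-simplex [p,q,r] to [q,r] − [p,r] + [p,q]. For instance
  ∂QTW = TW − QW + QT,
  ∂PRX = RX − PX + PR.
The 27×18 boundary matrix has rank 18 and Smith normal form diag(1,1,1,1,1,1,1,1,1,1,1,1,1,1,1,1,1,2).

Computing H_k = (kernel of ∂_k) / (image of ∂_{k+1}):

  H_0: rank C_0 − rank ∂_1 = 9 − 8 = 1, and the invariant factors of ∂_1 are all 1, so H_0 = Z.
  H_1: rank ker ∂_1 − rank ∂_2 = (27 − 8) − 18 = 1, and ∂_2 has invariant factor 2 > 1, so H_1 = Z ⊕ Z/2Z.
  H_2: rank ker ∂_2 − rank ∂_3 = (18 − 18) − 0 = 0, and there is no ∂_3, so H_2 = 0.

H_0 ≅ Z,  H_1 ≅ Z ⊕ Z/2Z,  H_2 = 0.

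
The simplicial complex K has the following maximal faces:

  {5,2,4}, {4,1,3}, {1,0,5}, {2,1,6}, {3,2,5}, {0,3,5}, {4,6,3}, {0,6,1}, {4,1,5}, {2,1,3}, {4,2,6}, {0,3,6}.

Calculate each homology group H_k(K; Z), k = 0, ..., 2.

H_0 ≅ Z,  H_1 ≅ Z/2Z,  H_2 = 0.

Fix the vertex order 0 < 1 < 2 < 3 < 4 < 5 < 6 and write every simplex with vertices in increasing order. Then dim K = 2 and the simplices of K are:

  0-simplices (7): [0], [1], [2], [3], [4], [5], [6]
  1-simplices (18): [0,1], [0,3], [0,5], [0,6], [1,2], [1,3], [1,4], [1,5], [1,6], [2,3], [2,4], [2,5], [2,6], [3,4], [3,5], [3,6], [4,5], [4,6]
  2-simplices (12): [0,1,5], [0,1,6], [0,3,5], [0,3,6], [1,2,3], [1,2,6], [1,3,4], [1,4,5], [2,3,5], [2,4,5], [2,4,6], [3,4,6]

so the chain groups are C_0 ≅ Z^7, C_1 ≅ Z^18, C_2 ≅ Z^12.

The boundary map ∂_1: C_1 → C_0 sends each edge [p,q] (with p < q) to q − p. For instance
  ∂[3,5] = [5] − [3].
As a 7×18 matrix over Z this has rank 6, with invariant factors (1,1,1,1,1,1).

Boundary ∂_2: C_2 → C_1 sends each 2-simplex [p,q,r] to [q,r] − [p,r] + [p,q]. For instance
  ∂[2,3,5] = [3,5] − [2,5] + [2,3],
  ∂[0,1,5] = [1,5] − [0,5] + [0,1].
The 18×12 boundary matrix has rank 12 and Smith normal form diag(1,1,1,1,1,1,1,1,1,1,1,2).

Reading off H_k = ker ∂_k / im ∂_{k+1}:

  H_0: rank C_0 − rank ∂_1 = 7 − 6 = 1, and the invariant factors of ∂_1 are all 1, so H_0 ≅ Z.
  H_1: rank ker ∂_1 − rank ∂_2 = (18 − 6) − 12 = 0, and ∂_2 has invariant factor 2 > 1, so H_1 ≅ Z/2Z.
  H_2: rank ker ∂_2 − rank ∂_3 = (12 − 12) − 0 = 0, and there is no ∂_3, so H_2 ≅ 0.

As a check, the Euler characteristic is 7 − 18 + 12 = 1, which agrees with 1 − 0 + 0 = 1.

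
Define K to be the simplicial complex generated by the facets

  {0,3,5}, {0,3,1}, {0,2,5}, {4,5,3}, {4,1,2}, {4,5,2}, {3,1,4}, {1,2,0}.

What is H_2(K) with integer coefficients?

We work with the vertex ordering 0 < 1 < 2 < 3 < 4 < 5. The simplices of K, each written with vertices in increasing order, are:

  0-simplices (6): [0], [1], [2], [3], [4], [5]
  1-simplices (12): [0,1], [0,2], [0,3], [0,5], [1,2], [1,3], [1,4], [2,4], [2,5], [3,4], [3,5], [4,5]
  2-simplices (8): [0,1,2], [0,1,3], [0,2,5], [0,3,5], [1,2,4], [1,3,4], [2,4,5], [3,4,5]

so the chain groups are C_0 ≅ Z^6, C_1 ≅ Z^12, C_2 ≅ Z^8.

Boundary ∂_1: C_1 → C_0 is given by ∂[p,q] = [q] − [p]. For instance
  ∂[3,5] = [5] − [3].
The 6×12 boundary matrix has rank 5 and Smith normal form diag(1,1,1,1,1).

Boundary ∂_2: C_2 → C_1 acts by ∂[p,q,r] = [q,r] − [p,r] + [p,q]. For instance
  ∂[0,2,5] = [2,5] − [0,5] + [0,2],
  ∂[0,3,5] = [3,5] − [0,5] + [0,3].
As a 12×8 matrix over Z this has rank 7, with invariant factors (1,1,1,1,1,1,1).

Now H_k = ker ∂_k / im ∂_{k+1}, so:

  H_2: rank ker ∂_2 − rank ∂_3 = (8 − 7) − 0 = 1, and there is no ∂_3, so H_2 ≅ Z.

H_2 = Z.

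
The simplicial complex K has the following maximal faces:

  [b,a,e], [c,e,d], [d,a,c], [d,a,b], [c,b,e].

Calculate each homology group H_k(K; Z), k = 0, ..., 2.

K has 5 vertices, 10 edges, 5 triangles.
rank ∂_0 = 0, rank ∂_1 = 4 ⇒ b_0 = 5 − 0 − 4 = 1; all invariant factors of ∂_1 are 1 so no torsion. So H_0 ≅ Z.
rank ∂_1 = 4, rank ∂_2 = 5 ⇒ b_1 = 10 − 4 − 5 = 1; all invariant factors of ∂_2 are 1 so no torsion. So H_1 ≅ Z.
rank ∂_2 = 5, rank ∂_3 = 0 ⇒ b_2 = 5 − 5 − 0 = 0. So H_2 ≅ 0.

H_0 ≅ Z,  H_1 ≅ Z,  H_2 = 0.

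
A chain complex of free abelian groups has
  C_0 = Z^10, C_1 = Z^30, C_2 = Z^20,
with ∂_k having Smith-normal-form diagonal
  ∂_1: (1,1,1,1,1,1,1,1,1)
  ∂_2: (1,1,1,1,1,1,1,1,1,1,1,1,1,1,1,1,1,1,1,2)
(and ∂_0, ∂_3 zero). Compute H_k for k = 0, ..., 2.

H_0: b_0 = 10 − 0 − 9 = 1; torsion from ∂_1 factors > 1: none. So H_0 ≅ Z.
H_1: b_1 = 30 − 9 − 20 = 1; torsion from ∂_2 factors > 1: [2]. So H_1 ≅ Z ⊕ Z/2Z.
H_2: b_2 = 20 − 20 − 0 = 0; torsion from ∂_3 factors > 1: none. So H_2 ≅ 0.

H_0 ≅ Z,  H_1 ≅ Z ⊕ Z/2Z,  H_2 = 0.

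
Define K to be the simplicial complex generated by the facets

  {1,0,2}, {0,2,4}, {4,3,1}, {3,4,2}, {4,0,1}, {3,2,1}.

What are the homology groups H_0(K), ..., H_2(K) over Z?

Take the total order 0 < 1 < 2 < 3 < 4 on the vertex set. Then K (dimension 2) consists of the simplices:

  0-simplices (5): [0], [1], [2], [3], [4]
  1-simplices (9): [0,1], [0,2], [0,4], [1,2], [1,3], [1,4], [2,3], [2,4], [3,4]
  2-simplices (6): [0,1,2], [0,1,4], [0,2,4], [1,2,3], [1,3,4], [2,3,4]

Hence C_0 ≅ Z^5, C_1 ≅ Z^9, C_2 ≅ Z^6.

The boundary map ∂_1: C_1 → C_0 maps an edge to its endpoints' difference, ∂[p,q] = q − p.
As a 5×9 matrix over Z this has rank 4, with invariant factors (1,1,1,1).

Boundary ∂_2: C_2 → C_1 sends each 2-simplex [p,q,r] to [q,r] − [p,r] + [p,q]. For instance
  ∂[0,2,4] = [2,4] − [0,4] + [0,2],
  ∂[1,2,3] = [2,3] − [1,3] + [1,2].
The resulting 9×6 matrix has rank 5, and its Smith normal form has invariant factors (1,1,1,1,1).

Computing H_k = (kernel of ∂_k) / (image of ∂_{k+1}):

  H_0: rank C_0 − rank ∂_1 = 5 − 4 = 1, and the invariant factors of ∂_1 are all 1, so H_0 = Z.
  H_1: rank ker ∂_1 − rank ∂_2 = (9 − 4) − 5 = 0, and the invariant factors of ∂_2 are all 1, so H_1 = 0.
  H_2: rank ker ∂_2 − rank ∂_3 = (6 − 5) − 0 = 1, and there is no ∂_3, so H_2 = Z.

As a check, the Euler characteristic is 5 − 9 + 6 = 2, which agrees with 1 − 0 + 1 = 2.

H_0 ≅ Z,  H_1 = 0,  H_2 ≅ Z.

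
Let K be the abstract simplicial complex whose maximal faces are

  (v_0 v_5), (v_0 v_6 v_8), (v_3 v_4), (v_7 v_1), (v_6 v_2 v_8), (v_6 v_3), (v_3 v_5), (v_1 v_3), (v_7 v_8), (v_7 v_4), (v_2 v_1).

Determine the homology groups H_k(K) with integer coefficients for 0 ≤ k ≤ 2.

Take the total order v_0 < v_1 < v_2 < v_3 < v_4 < v_5 < v_6 < v_7 < v_8 on the vertex set. Then K (dimension 2) consists of the simplices:

  0-simplices (9): [v_0], [v_1], [v_2], [v_3], [v_4], [v_5], [v_6], [v_7], [v_8]
  1-simplices (14): [v_0,v_5], [v_0,v_6], [v_0,v_8], [v_1,v_2], [v_1,v_3], [v_1,v_7], [v_2,v_6], [v_2,v_8], [v_3,v_4], [v_3,v_5], [v_3,v_6], [v_4,v_7], [v_6,v_8], [v_7,v_8]
  2-simplices (2): [v_0,v_6,v_8], [v_2,v_6,v_8]

Hence C_0 ≅ Z^9, C_1 ≅ Z^14, C_2 ≅ Z^2.

Boundary ∂_1: C_1 → C_0 is given by ∂[p,q] = [q] − [p].
The resulting 9×14 matrix has rank 8, and its Smith normal form has invariant factors (1,1,1,1,1,1,1,1).

Boundary ∂_2: C_2 → C_1 sends each 2-simplex [p,q,r] to [q,r] − [p,r] + [p,q]. For instance
  ∂[v_2,v_6,v_8] = [v_6,v_8] − [v_2,v_8] + [v_2,v_6],
  ∂[v_0,v_6,v_8] = [v_6,v_8] − [v_0,v_8] + [v_0,v_6].
This gives a 14×2 integer matrix of rank 2; reducing to Smith normal form yields diagonal entries (1,1).

Now H_k = ker ∂_k / im ∂_{k+1}, so:

  H_0: rank C_0 − rank ∂_1 = 9 − 8 = 1, and the invariant factors of ∂_1 are all 1, so H_0 = Z.
  H_1: rank ker ∂_1 − rank ∂_2 = (14 − 8) − 2 = 4, and the invariant factors of ∂_2 are all 1, so H_1 = Z^4.
  H_2: rank ker ∂_2 − rank ∂_3 = (2 − 2) − 0 = 0, and there is no ∂_3, so H_2 = 0.

H_0 = Z,  H_1 = Z^4,  H_2 = 0.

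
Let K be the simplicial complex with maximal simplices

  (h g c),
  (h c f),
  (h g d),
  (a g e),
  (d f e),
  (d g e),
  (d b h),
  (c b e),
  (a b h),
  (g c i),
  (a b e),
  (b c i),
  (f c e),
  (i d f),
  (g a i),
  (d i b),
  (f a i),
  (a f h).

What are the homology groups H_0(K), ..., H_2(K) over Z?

H_0 = Z,  H_1 = Z^2,  H_2 = Z.

Order the vertices as a < b < c < d < e < f < g < h < i. Listing each simplex with vertices in this order, K has dimension 2 with simplices:

  0-simplices (9): a, b, c, d, e, f, g, h, i
  1-simplices (27): ab, ae, af, ag, ah, ai, bc, bd, be, bh, bi, ce, cf, cg, ch, ci, de, df, dg, dh, di, ef, eg, fh, fi, gh, gi
  2-simplices (18): abe, abh, aeg, afh, afi, agi, bce, bci, bdh, bdi, cef, cfh, cgh, cgi, def, deg, dfi, dgh

so the chain groups are C_0 ≅ Z^9, C_1 ≅ Z^27, C_2 ≅ Z^18.

∂_1: C_1 → C_0 is given by ∂[p,q] = [q] − [p].
The resulting 9×27 matrix has rank 8, and its Smith normal form has invariant factors (1,1,1,1,1,1,1,1).

∂_2: C_2 → C_1 acts by ∂[p,q,r] = [q,r] − [p,r] + [p,q]. For instance
  ∂afi = fi − ai + af,
  ∂afh = fh − ah + af.
This gives a 27×18 integer matrix of rank 17; reducing to Smith normal form yields diagonal entries (1,1,1,1,1,1,1,1,1,1,1,1,1,1,1,1,1).

Computing H_k = (kernel of ∂_k) / (image of ∂_{k+1}):

  H_0: rank C_0 − rank ∂_1 = 9 − 8 = 1, and the invariant factors of ∂_1 are all 1, so H_0 ≅ Z.
  H_1: rank ker ∂_1 − rank ∂_2 = (27 − 8) − 17 = 2, and the invariant factors of ∂_2 are all 1, so H_1 ≅ Z^2.
  H_2: rank ker ∂_2 − rank ∂_3 = (18 − 17) − 0 = 1, and there is no ∂_3, so H_2 ≅ Z.

(K is a triangulation of the torus T^2.)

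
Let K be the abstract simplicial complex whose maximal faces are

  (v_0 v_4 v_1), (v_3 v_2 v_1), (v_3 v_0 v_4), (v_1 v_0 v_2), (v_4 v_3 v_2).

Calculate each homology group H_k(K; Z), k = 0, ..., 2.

Fix the vertex order v_0 < v_1 < v_2 < v_3 < v_4 and write every simplex with vertices in increasing order. Then dim K = 2 and the simplices of K are:

  0-simplices (5): [v_0], [v_1], [v_2], [v_3], [v_4]
  1-simplices (10): [v_0,v_1], [v_0,v_2], [v_0,v_3], [v_0,v_4], [v_1,v_2], [v_1,v_3], [v_1,v_4], [v_2,v_3], [v_2,v_4], [v_3,v_4]
  2-simplices (5): [v_0,v_1,v_2], [v_0,v_1,v_4], [v_0,v_3,v_4], [v_1,v_2,v_3], [v_2,v_3,v_4]

giving chain groups C_0 ≅ Z^5, C_1 ≅ Z^10, C_2 ≅ Z^5.

The boundary map ∂_1: C_1 → C_0 sends each edge [p,q] (with p < q) to q − p. For instance
  ∂[v_0,v_3] = [v_3] − [v_0].
As a 5×10 matrix over Z this has rank 4, with invariant factors (1,1,1,1).

Boundary ∂_2: C_2 → C_1 sends each 2-simplex [p,q,r] to [q,r] − [p,r] + [p,q]. For instance
  ∂[v_2,v_3,v_4] = [v_3,v_4] − [v_2,v_4] + [v_2,v_3],
  ∂[v_0,v_1,v_4] = [v_1,v_4] − [v_0,v_4] + [v_0,v_1].
This gives a 10×5 integer matrix of rank 5; reducing to Smith normal form yields diagonal entries (1,1,1,1,1).

Now H_k = ker ∂_k / im ∂_{k+1}, so:

  H_0: rank C_0 − rank ∂_1 = 5 − 4 = 1, and the invariant factors of ∂_1 are all 1, so H_0 ≅ Z.
  H_1: rank ker ∂_1 − rank ∂_2 = (10 − 4) − 5 = 1, and the invariant factors of ∂_2 are all 1, so H_1 ≅ Z.
  H_2: rank ker ∂_2 − rank ∂_3 = (5 − 5) − 0 = 0, and there is no ∂_3, so H_2 ≅ 0.

As a check, the Euler characteristic is 5 − 10 + 5 = 0, which agrees with 1 − 1 + 0 = 0.

H_0 ≅ Z,  H_1 ≅ Z,  H_2 = 0.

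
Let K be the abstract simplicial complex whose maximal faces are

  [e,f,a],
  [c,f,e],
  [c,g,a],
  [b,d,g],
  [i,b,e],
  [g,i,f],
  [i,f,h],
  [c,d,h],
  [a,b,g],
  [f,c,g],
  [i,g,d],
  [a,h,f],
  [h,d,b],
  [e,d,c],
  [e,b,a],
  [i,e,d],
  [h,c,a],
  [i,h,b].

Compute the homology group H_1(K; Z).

K has 9 vertices, 27 edges, 18 triangles.
rank ∂_1 = 8, rank ∂_2 = 18 ⇒ b_1 = 27 − 8 − 18 = 1; ∂_2 has invariant factor(s) [2] giving torsion. So H_1 ≅ Z × Z/2.

H_1 = Z × Z/2.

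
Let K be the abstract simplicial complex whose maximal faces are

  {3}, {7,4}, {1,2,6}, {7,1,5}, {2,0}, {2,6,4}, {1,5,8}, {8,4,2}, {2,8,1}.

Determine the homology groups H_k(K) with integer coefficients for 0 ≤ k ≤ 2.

H_0 ≅ Z^2,  H_1 ≅ Z,  H_2 = 0.

We work with the vertex ordering 0 < 1 < 2 < 3 < 4 < 5 < 6 < 7 < 8. The simplices of K, each written with vertices in increasing order, are:

  0-simplices (9): [0], [1], [2], [3], [4], [5], [6], [7], [8]
  1-simplices (14): [0,2], [1,2], [1,5], [1,6], [1,7], [1,8], [2,4], [2,6], [2,8], [4,6], [4,7], [4,8], [5,7], [5,8]
  2-simplices (6): [1,2,6], [1,2,8], [1,5,7], [1,5,8], [2,4,6], [2,4,8]

giving chain groups C_0 ≅ Z^9, C_1 ≅ Z^14, C_2 ≅ Z^6.

The boundary map ∂_1: C_1 → C_0 sends each edge [p,q] (with p < q) to q − p. For instance
  ∂[4,8] = [8] − [4].
The resulting 9×14 matrix has rank 7, and its Smith normal form has invariant factors (1,1,1,1,1,1,1).

∂_2: C_2 → C_1 sends each 2-simplex [p,q,r] to [q,r] − [p,r] + [p,q]. For instance
  ∂[1,2,6] = [2,6] − [1,6] + [1,2],
  ∂[2,4,8] = [4,8] − [2,8] + [2,4].
The resulting 14×6 matrix has rank 6, and its Smith normal form has invariant factors (1,1,1,1,1,1).

From H_k ≅ ker(∂_k) / im(∂_{k+1}) we obtain:

  H_0: rank C_0 − rank ∂_1 = 9 − 7 = 2, and the invariant factors of ∂_1 are all 1, so H_0 = Z^2.
  H_1: rank ker ∂_1 − rank ∂_2 = (14 − 7) − 6 = 1, and the invariant factors of ∂_2 are all 1, so H_1 = Z.
  H_2: rank ker ∂_2 − rank ∂_3 = (6 − 6) − 0 = 0, and there is no ∂_3, so H_2 = 0.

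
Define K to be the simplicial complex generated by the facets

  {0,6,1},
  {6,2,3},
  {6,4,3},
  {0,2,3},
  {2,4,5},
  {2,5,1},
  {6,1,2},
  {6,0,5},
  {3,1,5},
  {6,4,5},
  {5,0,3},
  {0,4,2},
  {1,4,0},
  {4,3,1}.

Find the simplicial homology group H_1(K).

Take the total order 0 < 1 < 2 < 3 < 4 < 5 < 6 on the vertex set. Then K (dimension 2) consists of the simplices:

  0-simplices (7): [0], [1], [2], [3], [4], [5], [6]
  1-simplices (21): [0,1], [0,2], [0,3], [0,4], [0,5], [0,6], [1,2], [1,3], [1,4], [1,5], [1,6], [2,3], [2,4], [2,5], [2,6], [3,4], [3,5], [3,6], [4,5], [4,6], [5,6]
  2-simplices (14): [0,1,4], [0,1,6], [0,2,3], [0,2,4], [0,3,5], [0,5,6], [1,2,5], [1,2,6], [1,3,4], [1,3,5], [2,3,6], [2,4,5], [3,4,6], [4,5,6]

giving chain groups C_0 ≅ Z^7, C_1 ≅ Z^21, C_2 ≅ Z^14.

∂_1: C_1 → C_0 maps an edge to its endpoints' difference, ∂[p,q] = q − p. For instance
  ∂[1,2] = [2] − [1].
As a 7×21 matrix over Z this has rank 6, with invariant factors (1,1,1,1,1,1).

Boundary ∂_2: C_2 → C_1 maps a triangle to the signed sum of its edges. For instance
  ∂[1,3,5] = [3,5] − [1,5] + [1,3],
  ∂[2,4,5] = [4,5] − [2,5] + [2,4].
This gives a 21×14 integer matrix of rank 13; reducing to Smith normal form yields diagonal entries (1,1,1,1,1,1,1,1,1,1,1,1,1).

From H_k ≅ ker(∂_k) / im(∂_{k+1}) we obtain:

  H_1: rank ker ∂_1 − rank ∂_2 = (21 − 6) − 13 = 2, and the invariant factors of ∂_2 are all 1, so H_1 ≅ Z^2.

H_1 ≅ Z^2.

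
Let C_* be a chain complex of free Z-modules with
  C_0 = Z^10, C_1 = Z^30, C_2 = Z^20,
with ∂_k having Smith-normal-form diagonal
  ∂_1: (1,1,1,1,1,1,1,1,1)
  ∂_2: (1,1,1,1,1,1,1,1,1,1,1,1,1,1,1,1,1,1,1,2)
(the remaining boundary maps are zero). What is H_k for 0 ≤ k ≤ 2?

H_0: b_0 = 10 − 0 − 9 = 1; torsion from ∂_1 factors > 1: none. So H_0 = Z.
H_1: b_1 = 30 − 9 − 20 = 1; torsion from ∂_2 factors > 1: [2]. So H_1 = Z × Z/2.
H_2: b_2 = 20 − 20 − 0 = 0; torsion from ∂_3 factors > 1: none. So H_2 = 0.

H_0 = Z,  H_1 = Z × Z/2,  H_2 = 0.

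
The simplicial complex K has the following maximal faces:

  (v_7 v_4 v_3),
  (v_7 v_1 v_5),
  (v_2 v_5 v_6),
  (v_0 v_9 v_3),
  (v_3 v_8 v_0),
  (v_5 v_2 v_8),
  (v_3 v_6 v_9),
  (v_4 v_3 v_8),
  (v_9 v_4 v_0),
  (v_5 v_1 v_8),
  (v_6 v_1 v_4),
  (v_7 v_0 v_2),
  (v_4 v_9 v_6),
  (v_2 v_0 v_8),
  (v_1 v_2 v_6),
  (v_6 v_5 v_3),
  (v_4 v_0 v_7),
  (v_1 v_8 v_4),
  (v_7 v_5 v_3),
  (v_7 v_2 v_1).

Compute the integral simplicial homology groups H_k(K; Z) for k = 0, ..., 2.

H_0 = Z,  H_1 = Z ⊕ Z/2,  H_2 = 0.

Order the vertices as v_0 < v_1 < v_2 < v_3 < v_4 < v_5 < v_6 < v_7 < v_8 < v_9. Listing each simplex with vertices in this order, K has dimension 2 with simplices:

  0-simplices (10): [v_0], [v_1], [v_2], [v_3], [v_4], [v_5], [v_6], [v_7], [v_8], [v_9]
  1-simplices (30): (30 of them)
  2-simplices (20): (20 of them)

giving chain groups C_0 ≅ Z^10, C_1 ≅ Z^30, C_2 ≅ Z^20.

Boundary ∂_1: C_1 → C_0 maps an edge to its endpoints' difference, ∂[p,q] = q − p. For instance
  ∂[v_2,v_7] = [v_7] − [v_2].
The 10×30 boundary matrix has rank 9 and Smith normal form diag(1,1,1,1,1,1,1,1,1).

∂_2: C_2 → C_1 maps a triangle to the signed sum of its edges. For instance
  ∂[v_1,v_4,v_8] = [v_4,v_8] − [v_1,v_8] + [v_1,v_4],
  ∂[v_3,v_5,v_7] = [v_5,v_7] − [v_3,v_7] + [v_3,v_5].
As a 30×20 matrix over Z this has rank 20, with invariant factors (1,1,1,1,1,1,1,1,1,1,1,1,1,1,1,1,1,1,1,2).

Computing H_k = (kernel of ∂_k) / (image of ∂_{k+1}):

  H_0: rank C_0 − rank ∂_1 = 10 − 9 = 1, and the invariant factors of ∂_1 are all 1, so H_0 = Z.
  H_1: rank ker ∂_1 − rank ∂_2 = (30 − 9) − 20 = 1, and ∂_2 has invariant factor 2 > 1, so H_1 = Z ⊕ Z/2.
  H_2: rank ker ∂_2 − rank ∂_3 = (20 − 20) − 0 = 0, and there is no ∂_3, so H_2 = 0.

As a check, the Euler characteristic is 10 − 30 + 20 = 0, which agrees with 1 − 1 + 0 = 0.
(K is a triangulation of the Klein bottle.)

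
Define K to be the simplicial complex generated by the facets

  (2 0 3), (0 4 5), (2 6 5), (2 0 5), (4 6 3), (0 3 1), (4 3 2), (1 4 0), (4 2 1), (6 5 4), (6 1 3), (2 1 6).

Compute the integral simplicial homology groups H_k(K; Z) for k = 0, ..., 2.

We work with the vertex ordering 0 < 1 < 2 < 3 < 4 < 5 < 6. The simplices of K, each written with vertices in increasing order, are:

  0-simplices (7): [0], [1], [2], [3], [4], [5], [6]
  1-simplices (18): [0,1], [0,2], [0,3], [0,4], [0,5], [1,2], [1,3], [1,4], [1,6], [2,3], [2,4], [2,5], [2,6], [3,4], [3,6], [4,5], [4,6], [5,6]
  2-simplices (12): [0,1,3], [0,1,4], [0,2,3], [0,2,5], [0,4,5], [1,2,4], [1,2,6], [1,3,6], [2,3,4], [2,5,6], [3,4,6], [4,5,6]

Hence C_0 ≅ Z^7, C_1 ≅ Z^18, C_2 ≅ Z^12.

The boundary map ∂_1: C_1 → C_0 is given by ∂[p,q] = [q] − [p].
The resulting 7×18 matrix has rank 6, and its Smith normal form has invariant factors (1,1,1,1,1,1).

∂_2: C_2 → C_1 maps a triangle to the signed sum of its edges. For instance
  ∂[3,4,6] = [4,6] − [3,6] + [3,4],
  ∂[2,3,4] = [3,4] − [2,4] + [2,3].
The 18×12 boundary matrix has rank 12 and Smith normal form diag(1,1,1,1,1,1,1,1,1,1,1,2).

From H_k ≅ ker(∂_k) / im(∂_{k+1}) we obtain:

  H_0: rank C_0 − rank ∂_1 = 7 − 6 = 1, and the invariant factors of ∂_1 are all 1, so H_0 ≅ Z.
  H_1: rank ker ∂_1 − rank ∂_2 = (18 − 6) − 12 = 0, and ∂_2 has invariant factor 2 > 1, so H_1 ≅ Z/2Z.
  H_2: rank ker ∂_2 − rank ∂_3 = (12 − 12) − 0 = 0, and there is no ∂_3, so H_2 ≅ 0.

As a check, the Euler characteristic is 7 − 18 + 12 = 1, which agrees with 1 − 0 + 0 = 1.

H_0 = Z,  H_1 = Z/2Z,  H_2 = 0.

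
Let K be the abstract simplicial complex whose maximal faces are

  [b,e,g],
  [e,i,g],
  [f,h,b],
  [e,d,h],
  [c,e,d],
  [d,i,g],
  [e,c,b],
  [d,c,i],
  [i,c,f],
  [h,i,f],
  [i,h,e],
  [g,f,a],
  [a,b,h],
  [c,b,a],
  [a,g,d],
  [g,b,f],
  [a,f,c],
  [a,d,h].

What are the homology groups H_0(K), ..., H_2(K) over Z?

H_0 = Z,  H_1 = Z ⊕ Z_2,  H_2 = 0.

Order the vertices as a < b < c < d < e < f < g < h < i. Listing each simplex with vertices in this order, K has dimension 2 with simplices:

  0-simplices (9): a, b, c, d, e, f, g, h, i
  1-simplices (27): ab, ac, ad, af, ag, ah, bc, be, bf, bg, bh, cd, ce, cf, ci, de, dg, dh, di, eg, eh, ei, fg, fh, fi, gi, hi
  2-simplices (18): abc, abh, acf, adg, adh, afg, bce, beg, bfg, bfh, cde, cdi, cfi, deh, dgi, egi, ehi, fhi

giving chain groups C_0 ≅ Z^9, C_1 ≅ Z^27, C_2 ≅ Z^18.

The boundary map ∂_1: C_1 → C_0 is given by ∂[p,q] = [q] − [p].
As a 9×27 matrix over Z this has rank 8, with invariant factors (1,1,1,1,1,1,1,1).

The boundary map ∂_2: C_2 → C_1 acts by ∂[p,q,r] = [q,r] − [p,r] + [p,q]. For instance
  ∂ehi = hi − ei + eh,
  ∂cfi = fi − ci + cf.
As a 27×18 matrix over Z this has rank 18, with invariant factors (1,1,1,1,1,1,1,1,1,1,1,1,1,1,1,1,1,2).

From H_k ≅ ker(∂_k) / im(∂_{k+1}) we obtain:

  H_0: rank C_0 − rank ∂_1 = 9 − 8 = 1, and the invariant factors of ∂_1 are all 1, so H_0 = Z.
  H_1: rank ker ∂_1 − rank ∂_2 = (27 − 8) − 18 = 1, and ∂_2 has invariant factor 2 > 1, so H_1 = Z ⊕ Z_2.
  H_2: rank ker ∂_2 − rank ∂_3 = (18 − 18) − 0 = 0, and there is no ∂_3, so H_2 = 0.

As a check, the Euler characteristic is 9 − 27 + 18 = 0, which agrees with 1 − 1 + 0 = 0.
(K is a triangulation of the Klein bottle.)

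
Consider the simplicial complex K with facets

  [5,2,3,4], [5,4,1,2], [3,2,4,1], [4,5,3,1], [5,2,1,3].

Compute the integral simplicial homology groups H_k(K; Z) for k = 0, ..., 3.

Order the vertices as 1 < 2 < 3 < 4 < 5. Listing each simplex with vertices in this order, K has dimension 3 with simplices:

  0-simplices (5): [1], [2], [3], [4], [5]
  1-simplices (10): [1,2], [1,3], [1,4], [1,5], [2,3], [2,4], [2,5], [3,4], [3,5], [4,5]
  2-simplices (10): [1,2,3], [1,2,4], [1,2,5], [1,3,4], [1,3,5], [1,4,5], [2,3,4], [2,3,5], [2,4,5], [3,4,5]
  3-simplices (5): [1,2,3,4], [1,2,3,5], [1,2,4,5], [1,3,4,5], [2,3,4,5]

giving chain groups C_0 ≅ Z^5, C_1 ≅ Z^10, C_2 ≅ Z^10, C_3 ≅ Z^5.

∂_1: C_1 → C_0 maps an edge to its endpoints' difference, ∂[p,q] = q − p. For instance
  ∂[3,4] = [4] − [3].
As a 5×10 matrix over Z this has rank 4, with invariant factors (1,1,1,1).

Boundary ∂_2: C_2 → C_1 sends each 2-simplex [p,q,r] to [q,r] − [p,r] + [p,q]. For instance
  ∂[1,3,4] = [3,4] − [1,4] + [1,3],
  ∂[2,3,4] = [3,4] − [2,4] + [2,3].
As a 10×10 matrix over Z this has rank 6, with invariant factors (1,1,1,1,1,1).

∂_3: C_3 → C_2 sends each 3-simplex σ to the alternating sum Σ_i (−1)^i (σ with its i-th vertex removed). For instance
  ∂[2,3,4,5] = [3,4,5] − [2,4,5] + [2,3,5] − [2,3,4],
  ∂[1,3,4,5] = [3,4,5] − [1,4,5] + [1,3,5] − [1,3,4].
The 10×5 boundary matrix has rank 4 and Smith normal form diag(1,1,1,1).

Now H_k = ker ∂_k / im ∂_{k+1}, so:

  H_0: rank C_0 − rank ∂_1 = 5 − 4 = 1, and the invariant factors of ∂_1 are all 1, so H_0 = Z.
  H_1: rank ker ∂_1 − rank ∂_2 = (10 − 4) − 6 = 0, and the invariant factors of ∂_2 are all 1, so H_1 = 0.
  H_2: rank ker ∂_2 − rank ∂_3 = (10 − 6) − 4 = 0, and the invariant factors of ∂_3 are all 1, so H_2 = 0.
  H_3: rank ker ∂_3 − rank ∂_4 = (5 − 4) − 0 = 1, and there is no ∂_4, so H_3 = Z.

As a check, the Euler characteristic is 5 − 10 + 10 − 5 = 0, which agrees with 1 − 0 + 0 − 1 = 0.

H_0 = Z,  H_1 = 0,  H_2 = 0,  H_3 = Z.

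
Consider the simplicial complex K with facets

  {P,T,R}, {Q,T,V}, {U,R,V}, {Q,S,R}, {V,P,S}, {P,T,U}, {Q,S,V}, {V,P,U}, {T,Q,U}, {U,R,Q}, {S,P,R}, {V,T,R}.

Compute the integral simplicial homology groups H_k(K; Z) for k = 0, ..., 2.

H_0 = Z,  H_1 = Z/2Z,  H_2 = 0.

We work with the vertex ordering P < Q < R < S < T < U < V. The simplices of K, each written with vertices in increasing order, are:

  0-simplices (7): P, Q, R, S, T, U, V
  1-simplices (18): PR, PS, PT, PU, PV, QR, QS, QT, QU, QV, RS, RT, RU, RV, SV, TU, TV, UV
  2-simplices (12): PRS, PRT, PSV, PTU, PUV, QRS, QRU, QSV, QTU, QTV, RTV, RUV

Hence C_0 ≅ Z^7, C_1 ≅ Z^18, C_2 ≅ Z^12.

The boundary map ∂_1: C_1 → C_0 is given by ∂[p,q] = [q] − [p].
As a 7×18 matrix over Z this has rank 6, with invariant factors (1,1,1,1,1,1).

Boundary ∂_2: C_2 → C_1 sends each 2-simplex [p,q,r] to [q,r] − [p,r] + [p,q]. For instance
  ∂PRS = RS − PS + PR,
  ∂PSV = SV − PV + PS.
The resulting 18×12 matrix has rank 12, and its Smith normal form has invariant factors (1,1,1,1,1,1,1,1,1,1,1,2).

Computing H_k = (kernel of ∂_k) / (image of ∂_{k+1}):

  H_0: rank C_0 − rank ∂_1 = 7 − 6 = 1, and the invariant factors of ∂_1 are all 1, so H_0 = Z.
  H_1: rank ker ∂_1 − rank ∂_2 = (18 − 6) − 12 = 0, and ∂_2 has invariant factor 2 > 1, so H_1 = Z/2Z.
  H_2: rank ker ∂_2 − rank ∂_3 = (12 − 12) − 0 = 0, and there is no ∂_3, so H_2 = 0.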